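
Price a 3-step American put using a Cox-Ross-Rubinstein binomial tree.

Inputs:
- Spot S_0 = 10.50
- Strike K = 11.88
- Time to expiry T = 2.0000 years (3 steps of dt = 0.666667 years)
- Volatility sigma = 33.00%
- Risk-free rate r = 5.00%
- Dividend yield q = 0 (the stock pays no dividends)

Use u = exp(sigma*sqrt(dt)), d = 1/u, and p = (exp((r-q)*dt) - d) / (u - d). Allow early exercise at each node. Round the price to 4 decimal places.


Answer: Price = V(0,0) = 2.3255

Derivation:
dt = T/N = 0.666667
u = exp(sigma*sqrt(dt)) = 1.309236; d = 1/u = 0.763804
p = (exp((r-q)*dt) - d) / (u - d) = 0.495187
Discount per step: exp(-r*dt) = 0.967216
Stock lattice S(k, i) with i counting down-moves:
  k=0: S(0,0) = 10.5000
  k=1: S(1,0) = 13.7470; S(1,1) = 8.0199
  k=2: S(2,0) = 17.9980; S(2,1) = 10.5000; S(2,2) = 6.1257
  k=3: S(3,0) = 23.5637; S(3,1) = 13.7470; S(3,2) = 8.0199; S(3,3) = 4.6788
Terminal payoffs V(N, i) = max(K - S_T, 0):
  V(3,0) = 0.000000; V(3,1) = 0.000000; V(3,2) = 3.860056; V(3,3) = 7.201191
Backward induction: V(k, i) = exp(-r*dt) * [p * V(k+1, i) + (1-p) * V(k+1, i+1)]; then take max(V_cont, immediate exercise) for American.
  V(2,0) = exp(-r*dt) * [p*0.000000 + (1-p)*0.000000] = 0.000000; exercise = 0.000000; V(2,0) = max -> 0.000000
  V(2,1) = exp(-r*dt) * [p*0.000000 + (1-p)*3.860056] = 1.884723; exercise = 1.380000; V(2,1) = max -> 1.884723
  V(2,2) = exp(-r*dt) * [p*3.860056 + (1-p)*7.201191] = 5.364861; exercise = 5.754334; V(2,2) = max -> 5.754334
  V(1,0) = exp(-r*dt) * [p*0.000000 + (1-p)*1.884723] = 0.920240; exercise = 0.000000; V(1,0) = max -> 0.920240
  V(1,1) = exp(-r*dt) * [p*1.884723 + (1-p)*5.754334] = 3.712322; exercise = 3.860056; V(1,1) = max -> 3.860056
  V(0,0) = exp(-r*dt) * [p*0.920240 + (1-p)*3.860056] = 2.325475; exercise = 1.380000; V(0,0) = max -> 2.325475


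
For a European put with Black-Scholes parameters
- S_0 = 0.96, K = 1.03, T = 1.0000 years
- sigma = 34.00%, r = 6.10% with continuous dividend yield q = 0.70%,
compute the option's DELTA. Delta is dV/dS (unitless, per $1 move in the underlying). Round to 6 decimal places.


Answer: Delta = -0.448371

Derivation:
d1 = 0.1218211860; d2 = -0.2181788140
phi(d1) = 0.3959930043; exp(-qT) = 0.9930244429; exp(-rT) = 0.9408232398
N(-d1) = 0.4515203175
Delta = -exp(-qT) * N(-d1) = -0.9930244429 * 0.4515203175 = -0.448371


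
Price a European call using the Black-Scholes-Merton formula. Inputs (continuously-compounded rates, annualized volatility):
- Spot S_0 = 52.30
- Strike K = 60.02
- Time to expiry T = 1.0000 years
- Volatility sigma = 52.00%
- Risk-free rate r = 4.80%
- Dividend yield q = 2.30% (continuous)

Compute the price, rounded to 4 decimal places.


d1 = (ln(S/K) + (r - q + 0.5*sigma^2) * T) / (sigma * sqrt(T)) = 0.04330487
d2 = d1 - sigma * sqrt(T) = -0.47669513
exp(-rT) = 0.95313379; exp(-qT) = 0.97726248
C = S_0 * exp(-qT) * N(d1) - K * exp(-rT) * N(d2)
N(d1) = 0.51727074; N(d2) = 0.31678961
C = 52.3000 * 0.97726248 * 0.51727074 - 60.0200 * 0.95313379 * 0.31678961 = 8.3155

Answer: Price = 8.3155


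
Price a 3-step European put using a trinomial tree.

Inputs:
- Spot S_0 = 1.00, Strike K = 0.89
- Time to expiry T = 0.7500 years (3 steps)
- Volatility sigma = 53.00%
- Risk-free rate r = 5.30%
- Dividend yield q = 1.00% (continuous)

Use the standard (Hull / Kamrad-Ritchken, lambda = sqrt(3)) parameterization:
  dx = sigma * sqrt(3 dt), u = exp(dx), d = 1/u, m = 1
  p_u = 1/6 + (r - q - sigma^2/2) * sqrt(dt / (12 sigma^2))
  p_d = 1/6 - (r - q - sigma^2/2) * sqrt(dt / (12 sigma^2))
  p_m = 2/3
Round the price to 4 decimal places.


dt = T/N = 0.250000; dx = sigma*sqrt(3*dt) = 0.458993
u = exp(dx) = 1.582480; d = 1/u = 0.631919
p_u = 0.140128, p_m = 0.666667, p_d = 0.193206
Discount per step: exp(-r*dt) = 0.986837
Stock lattice S(k, j) with j the centered position index:
  k=0: S(0,+0) = 1.0000
  k=1: S(1,-1) = 0.6319; S(1,+0) = 1.0000; S(1,+1) = 1.5825
  k=2: S(2,-2) = 0.3993; S(2,-1) = 0.6319; S(2,+0) = 1.0000; S(2,+1) = 1.5825; S(2,+2) = 2.5042
  k=3: S(3,-3) = 0.2523; S(3,-2) = 0.3993; S(3,-1) = 0.6319; S(3,+0) = 1.0000; S(3,+1) = 1.5825; S(3,+2) = 2.5042; S(3,+3) = 3.9629
Terminal payoffs V(N, j) = max(K - S_T, 0):
  V(3,-3) = 0.637661; V(3,-2) = 0.490678; V(3,-1) = 0.258081; V(3,+0) = 0.000000; V(3,+1) = 0.000000; V(3,+2) = 0.000000; V(3,+3) = 0.000000
Backward induction: V(k, j) = exp(-r*dt) * [p_u * V(k+1, j+1) + p_m * V(k+1, j) + p_d * V(k+1, j-1)]
  V(2,-2) = exp(-r*dt) * [p_u*0.258081 + p_m*0.490678 + p_d*0.637661] = 0.480079
  V(2,-1) = exp(-r*dt) * [p_u*0.000000 + p_m*0.258081 + p_d*0.490678] = 0.263343
  V(2,+0) = exp(-r*dt) * [p_u*0.000000 + p_m*0.000000 + p_d*0.258081] = 0.049206
  V(2,+1) = exp(-r*dt) * [p_u*0.000000 + p_m*0.000000 + p_d*0.000000] = 0.000000
  V(2,+2) = exp(-r*dt) * [p_u*0.000000 + p_m*0.000000 + p_d*0.000000] = 0.000000
  V(1,-1) = exp(-r*dt) * [p_u*0.049206 + p_m*0.263343 + p_d*0.480079] = 0.271589
  V(1,+0) = exp(-r*dt) * [p_u*0.000000 + p_m*0.049206 + p_d*0.263343] = 0.082582
  V(1,+1) = exp(-r*dt) * [p_u*0.000000 + p_m*0.000000 + p_d*0.049206] = 0.009382
  V(0,+0) = exp(-r*dt) * [p_u*0.009382 + p_m*0.082582 + p_d*0.271589] = 0.107409

Answer: Price = V(0,0) = 0.1074


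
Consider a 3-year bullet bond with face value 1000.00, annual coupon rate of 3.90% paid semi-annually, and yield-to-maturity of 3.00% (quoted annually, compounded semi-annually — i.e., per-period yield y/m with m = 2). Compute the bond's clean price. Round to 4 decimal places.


Answer: Price = 1025.6373

Derivation:
Coupon per period c = face * coupon_rate / m = 19.500000
Periods per year m = 2; per-period yield y/m = 0.015000
Number of cashflows N = 6
Cashflows (t years, CF_t, discount factor 1/(1+y/m)^(m*t), PV):
  t = 0.5000: CF_t = 19.500000, DF = 0.985222, PV = 19.211823
  t = 1.0000: CF_t = 19.500000, DF = 0.970662, PV = 18.927904
  t = 1.5000: CF_t = 19.500000, DF = 0.956317, PV = 18.648181
  t = 2.0000: CF_t = 19.500000, DF = 0.942184, PV = 18.372592
  t = 2.5000: CF_t = 19.500000, DF = 0.928260, PV = 18.101076
  t = 3.0000: CF_t = 1019.500000, DF = 0.914542, PV = 932.375765
Price P = sum_t PV_t = 1025.637342


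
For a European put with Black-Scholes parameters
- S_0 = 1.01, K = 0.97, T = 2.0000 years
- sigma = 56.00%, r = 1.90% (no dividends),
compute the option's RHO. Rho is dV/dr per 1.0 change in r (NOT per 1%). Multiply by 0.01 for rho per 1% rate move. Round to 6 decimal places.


d1 = 0.4949867908; d2 = -0.2969728041
phi(d1) = 0.3529444871; exp(-qT) = 1.0000000000; exp(-rT) = 0.9627129409
N(-d2) = 0.6167563639
Rho = -K*T*exp(-rT)*N(-d2) = -0.9700 * 2.0000 * 0.9627129409 * 0.6167563639 = -1.151893

Answer: Rho = -1.151893


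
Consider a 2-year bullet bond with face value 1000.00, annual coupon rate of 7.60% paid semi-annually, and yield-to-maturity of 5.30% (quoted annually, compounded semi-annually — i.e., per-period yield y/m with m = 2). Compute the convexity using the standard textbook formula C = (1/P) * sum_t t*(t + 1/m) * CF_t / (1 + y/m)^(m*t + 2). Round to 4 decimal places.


Answer: Convexity = 4.4148

Derivation:
Coupon per period c = face * coupon_rate / m = 38.000000
Periods per year m = 2; per-period yield y/m = 0.026500
Number of cashflows N = 4
Cashflows (t years, CF_t, discount factor 1/(1+y/m)^(m*t), PV):
  t = 0.5000: CF_t = 38.000000, DF = 0.974184, PV = 37.018997
  t = 1.0000: CF_t = 38.000000, DF = 0.949035, PV = 36.063319
  t = 1.5000: CF_t = 38.000000, DF = 0.924535, PV = 35.132312
  t = 2.0000: CF_t = 1038.000000, DF = 0.900667, PV = 934.892205
Price P = sum_t PV_t = 1043.106833
Convexity numerator sum_t t*(t + 1/m) * CF_t / (1+y/m)^(m*t + 2):
  t = 0.5000: term = 17.566156
  t = 1.0000: term = 51.338011
  t = 1.5000: term = 100.025351
  t = 2.0000: term = 4436.225722
Convexity = (1/P) * sum = 4605.155240 / 1043.106833 = 4.414845


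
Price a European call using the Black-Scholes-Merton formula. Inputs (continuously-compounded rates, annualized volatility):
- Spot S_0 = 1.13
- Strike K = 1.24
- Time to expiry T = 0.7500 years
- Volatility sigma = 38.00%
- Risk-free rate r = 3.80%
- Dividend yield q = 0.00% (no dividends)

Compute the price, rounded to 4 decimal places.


Answer: Price = 0.1179

Derivation:
d1 = (ln(S/K) + (r - q + 0.5*sigma^2) * T) / (sigma * sqrt(T)) = -0.03112753
d2 = d1 - sigma * sqrt(T) = -0.36021718
exp(-rT) = 0.97190229; exp(-qT) = 1.00000000
C = S_0 * exp(-qT) * N(d1) - K * exp(-rT) * N(d2)
N(d1) = 0.48758392; N(d2) = 0.35934236
C = 1.1300 * 1.00000000 * 0.48758392 - 1.2400 * 0.97190229 * 0.35934236 = 0.1179


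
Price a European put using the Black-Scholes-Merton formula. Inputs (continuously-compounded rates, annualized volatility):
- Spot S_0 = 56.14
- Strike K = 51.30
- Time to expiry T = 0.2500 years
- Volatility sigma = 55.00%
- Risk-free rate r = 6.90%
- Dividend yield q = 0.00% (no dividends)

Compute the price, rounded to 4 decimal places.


d1 = (ln(S/K) + (r - q + 0.5*sigma^2) * T) / (sigma * sqrt(T)) = 0.52807389
d2 = d1 - sigma * sqrt(T) = 0.25307389
exp(-rT) = 0.98289793; exp(-qT) = 1.00000000
P = K * exp(-rT) * N(-d2) - S_0 * exp(-qT) * N(-d1)
N(-d1) = 0.29872403; N(-d2) = 0.40010556
P = 51.3000 * 0.98289793 * 0.40010556 - 56.1400 * 1.00000000 * 0.29872403 = 3.4040

Answer: Price = 3.4040


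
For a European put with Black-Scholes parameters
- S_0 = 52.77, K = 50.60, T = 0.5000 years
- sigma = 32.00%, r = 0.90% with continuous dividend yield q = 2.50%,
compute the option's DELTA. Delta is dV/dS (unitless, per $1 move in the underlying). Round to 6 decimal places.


Answer: Delta = -0.391216

Derivation:
d1 = 0.2633586994; d2 = 0.0370845295
phi(d1) = 0.3853445401; exp(-qT) = 0.9875778005; exp(-rT) = 0.9955101098
N(-d1) = 0.3961370602
Delta = -exp(-qT) * N(-d1) = -0.9875778005 * 0.3961370602 = -0.391216


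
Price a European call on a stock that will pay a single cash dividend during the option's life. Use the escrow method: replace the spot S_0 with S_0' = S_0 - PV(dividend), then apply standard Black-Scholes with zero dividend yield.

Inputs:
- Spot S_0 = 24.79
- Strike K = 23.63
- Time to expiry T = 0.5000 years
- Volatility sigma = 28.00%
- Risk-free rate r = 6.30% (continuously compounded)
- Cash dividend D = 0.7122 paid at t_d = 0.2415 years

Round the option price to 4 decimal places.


PV(D) = D * exp(-r * t_d) = 0.7122 * 0.98490066 = 0.70144625
S_0' = S_0 - PV(D) = 24.7900 - 0.70144625 = 24.08855375
d1 = (ln(S_0'/K) + (r + sigma^2/2)*T) / (sigma*sqrt(T)) = 0.35516806
d2 = d1 - sigma*sqrt(T) = 0.15717816
exp(-rT) = 0.96899096
N(d1) = 0.63876815; N(d2) = 0.56244778
C = S_0' * N(d1) - K * exp(-rT) * N(d2) = 24.08855375 * 0.63876815 - 23.6300 * 0.96899096 * 0.56244778 = 2.5085

Answer: Price = 2.5085


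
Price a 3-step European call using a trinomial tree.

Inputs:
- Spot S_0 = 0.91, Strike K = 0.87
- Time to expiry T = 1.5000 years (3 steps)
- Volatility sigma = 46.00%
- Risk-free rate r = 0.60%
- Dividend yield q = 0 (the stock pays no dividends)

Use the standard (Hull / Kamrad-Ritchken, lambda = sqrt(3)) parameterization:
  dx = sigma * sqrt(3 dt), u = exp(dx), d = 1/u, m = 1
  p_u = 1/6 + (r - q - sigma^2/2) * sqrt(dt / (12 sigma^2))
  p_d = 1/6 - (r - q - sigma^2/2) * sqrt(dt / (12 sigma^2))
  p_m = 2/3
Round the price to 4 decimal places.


Answer: Price = V(0,0) = 0.2054

Derivation:
dt = T/N = 0.500000; dx = sigma*sqrt(3*dt) = 0.563383
u = exp(dx) = 1.756604; d = 1/u = 0.569280
p_u = 0.122381, p_m = 0.666667, p_d = 0.210953
Discount per step: exp(-r*dt) = 0.997004
Stock lattice S(k, j) with j the centered position index:
  k=0: S(0,+0) = 0.9100
  k=1: S(1,-1) = 0.5180; S(1,+0) = 0.9100; S(1,+1) = 1.5985
  k=2: S(2,-2) = 0.2949; S(2,-1) = 0.5180; S(2,+0) = 0.9100; S(2,+1) = 1.5985; S(2,+2) = 2.8079
  k=3: S(3,-3) = 0.1679; S(3,-2) = 0.2949; S(3,-1) = 0.5180; S(3,+0) = 0.9100; S(3,+1) = 1.5985; S(3,+2) = 2.8079; S(3,+3) = 4.9325
Terminal payoffs V(N, j) = max(S_T - K, 0):
  V(3,-3) = 0.000000; V(3,-2) = 0.000000; V(3,-1) = 0.000000; V(3,+0) = 0.040000; V(3,+1) = 0.728510; V(3,+2) = 1.937950; V(3,+3) = 4.062457
Backward induction: V(k, j) = exp(-r*dt) * [p_u * V(k+1, j+1) + p_m * V(k+1, j) + p_d * V(k+1, j-1)]
  V(2,-2) = exp(-r*dt) * [p_u*0.000000 + p_m*0.000000 + p_d*0.000000] = 0.000000
  V(2,-1) = exp(-r*dt) * [p_u*0.040000 + p_m*0.000000 + p_d*0.000000] = 0.004881
  V(2,+0) = exp(-r*dt) * [p_u*0.728510 + p_m*0.040000 + p_d*0.000000] = 0.115475
  V(2,+1) = exp(-r*dt) * [p_u*1.937950 + p_m*0.728510 + p_d*0.040000] = 0.729088
  V(2,+2) = exp(-r*dt) * [p_u*4.062457 + p_m*1.937950 + p_d*0.728510] = 1.936994
  V(1,-1) = exp(-r*dt) * [p_u*0.115475 + p_m*0.004881 + p_d*0.000000] = 0.017334
  V(1,+0) = exp(-r*dt) * [p_u*0.729088 + p_m*0.115475 + p_d*0.004881] = 0.166738
  V(1,+1) = exp(-r*dt) * [p_u*1.936994 + p_m*0.729088 + p_d*0.115475] = 0.745230
  V(0,+0) = exp(-r*dt) * [p_u*0.745230 + p_m*0.166738 + p_d*0.017334] = 0.205400


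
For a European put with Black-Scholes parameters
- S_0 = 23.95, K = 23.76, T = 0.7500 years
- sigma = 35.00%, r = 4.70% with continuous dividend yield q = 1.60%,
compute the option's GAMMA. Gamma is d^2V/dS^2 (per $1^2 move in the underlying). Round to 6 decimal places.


Answer: Gamma = 0.052569

Derivation:
d1 = 0.2545366750; d2 = -0.0485722163
phi(d1) = 0.3862258439; exp(-qT) = 0.9880717129; exp(-rT) = 0.9653640451
Gamma = exp(-qT) * phi(d1) / (S * sigma * sqrt(T)) = 0.9880717129 * 0.3862258439 / (23.9500 * 0.3500 * 0.8660254038) = 0.052569


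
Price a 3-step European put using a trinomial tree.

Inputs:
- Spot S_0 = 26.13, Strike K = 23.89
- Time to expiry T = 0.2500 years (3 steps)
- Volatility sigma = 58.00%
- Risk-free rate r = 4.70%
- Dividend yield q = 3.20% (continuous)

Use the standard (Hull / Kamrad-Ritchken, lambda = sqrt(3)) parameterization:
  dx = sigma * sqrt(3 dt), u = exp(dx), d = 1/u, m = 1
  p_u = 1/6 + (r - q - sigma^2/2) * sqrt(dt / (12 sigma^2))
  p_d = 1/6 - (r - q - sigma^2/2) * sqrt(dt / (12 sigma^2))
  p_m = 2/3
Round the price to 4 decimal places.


Answer: Price = V(0,0) = 1.8823

Derivation:
dt = T/N = 0.083333; dx = sigma*sqrt(3*dt) = 0.290000
u = exp(dx) = 1.336427; d = 1/u = 0.748264
p_u = 0.144655, p_m = 0.666667, p_d = 0.188678
Discount per step: exp(-r*dt) = 0.996091
Stock lattice S(k, j) with j the centered position index:
  k=0: S(0,+0) = 26.1300
  k=1: S(1,-1) = 19.5521; S(1,+0) = 26.1300; S(1,+1) = 34.9209
  k=2: S(2,-2) = 14.6301; S(2,-1) = 19.5521; S(2,+0) = 26.1300; S(2,+1) = 34.9209; S(2,+2) = 46.6692
  k=3: S(3,-3) = 10.9472; S(3,-2) = 14.6301; S(3,-1) = 19.5521; S(3,+0) = 26.1300; S(3,+1) = 34.9209; S(3,+2) = 46.6692; S(3,+3) = 62.3700
Terminal payoffs V(N, j) = max(K - S_T, 0):
  V(3,-3) = 12.942796; V(3,-2) = 9.259856; V(3,-1) = 4.337873; V(3,+0) = 0.000000; V(3,+1) = 0.000000; V(3,+2) = 0.000000; V(3,+3) = 0.000000
Backward induction: V(k, j) = exp(-r*dt) * [p_u * V(k+1, j+1) + p_m * V(k+1, j) + p_d * V(k+1, j-1)]
  V(2,-2) = exp(-r*dt) * [p_u*4.337873 + p_m*9.259856 + p_d*12.942796] = 9.206626
  V(2,-1) = exp(-r*dt) * [p_u*0.000000 + p_m*4.337873 + p_d*9.259856] = 4.620914
  V(2,+0) = exp(-r*dt) * [p_u*0.000000 + p_m*0.000000 + p_d*4.337873] = 0.815263
  V(2,+1) = exp(-r*dt) * [p_u*0.000000 + p_m*0.000000 + p_d*0.000000] = 0.000000
  V(2,+2) = exp(-r*dt) * [p_u*0.000000 + p_m*0.000000 + p_d*0.000000] = 0.000000
  V(1,-1) = exp(-r*dt) * [p_u*0.815263 + p_m*4.620914 + p_d*9.206626] = 4.916337
  V(1,+0) = exp(-r*dt) * [p_u*0.000000 + p_m*0.815263 + p_d*4.620914] = 1.409841
  V(1,+1) = exp(-r*dt) * [p_u*0.000000 + p_m*0.000000 + p_d*0.815263] = 0.153221
  V(0,+0) = exp(-r*dt) * [p_u*0.153221 + p_m*1.409841 + p_d*4.916337] = 1.882277


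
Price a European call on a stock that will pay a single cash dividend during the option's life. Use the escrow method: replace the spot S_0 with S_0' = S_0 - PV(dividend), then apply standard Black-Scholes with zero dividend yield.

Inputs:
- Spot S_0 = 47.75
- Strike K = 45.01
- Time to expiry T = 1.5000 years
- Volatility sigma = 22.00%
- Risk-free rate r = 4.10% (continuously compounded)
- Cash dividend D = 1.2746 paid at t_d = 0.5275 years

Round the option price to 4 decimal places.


Answer: Price = 7.1340

Derivation:
PV(D) = D * exp(-r * t_d) = 1.2746 * 0.97860470 = 1.24732955
S_0' = S_0 - PV(D) = 47.7500 - 1.24732955 = 46.50267045
d1 = (ln(S_0'/K) + (r + sigma^2/2)*T) / (sigma*sqrt(T)) = 0.48405277
d2 = d1 - sigma*sqrt(T) = 0.21460890
exp(-rT) = 0.94035295
N(d1) = 0.68582579; N(d2) = 0.58496387
C = S_0' * N(d1) - K * exp(-rT) * N(d2) = 46.50267045 * 0.68582579 - 45.0100 * 0.94035295 * 0.58496387 = 7.1340


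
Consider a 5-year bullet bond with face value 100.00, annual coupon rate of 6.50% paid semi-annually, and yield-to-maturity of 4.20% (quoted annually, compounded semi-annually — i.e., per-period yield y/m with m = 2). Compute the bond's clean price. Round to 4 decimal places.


Answer: Price = 110.2761

Derivation:
Coupon per period c = face * coupon_rate / m = 3.250000
Periods per year m = 2; per-period yield y/m = 0.021000
Number of cashflows N = 10
Cashflows (t years, CF_t, discount factor 1/(1+y/m)^(m*t), PV):
  t = 0.5000: CF_t = 3.250000, DF = 0.979432, PV = 3.183154
  t = 1.0000: CF_t = 3.250000, DF = 0.959287, PV = 3.117682
  t = 1.5000: CF_t = 3.250000, DF = 0.939556, PV = 3.053558
  t = 2.0000: CF_t = 3.250000, DF = 0.920231, PV = 2.990752
  t = 2.5000: CF_t = 3.250000, DF = 0.901304, PV = 2.929238
  t = 3.0000: CF_t = 3.250000, DF = 0.882766, PV = 2.868989
  t = 3.5000: CF_t = 3.250000, DF = 0.864609, PV = 2.809980
  t = 4.0000: CF_t = 3.250000, DF = 0.846826, PV = 2.752184
  t = 4.5000: CF_t = 3.250000, DF = 0.829408, PV = 2.695577
  t = 5.0000: CF_t = 103.250000, DF = 0.812349, PV = 83.875021
Price P = sum_t PV_t = 110.276133


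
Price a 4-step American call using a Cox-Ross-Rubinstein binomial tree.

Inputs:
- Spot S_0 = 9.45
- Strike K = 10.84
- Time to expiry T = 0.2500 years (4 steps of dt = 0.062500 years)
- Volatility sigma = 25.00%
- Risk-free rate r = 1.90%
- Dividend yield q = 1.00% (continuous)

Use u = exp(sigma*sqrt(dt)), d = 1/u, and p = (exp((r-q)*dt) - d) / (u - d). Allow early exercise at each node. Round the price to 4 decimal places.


dt = T/N = 0.062500
u = exp(sigma*sqrt(dt)) = 1.064494; d = 1/u = 0.939413
p = (exp((r-q)*dt) - d) / (u - d) = 0.488878
Discount per step: exp(-r*dt) = 0.998813
Stock lattice S(k, i) with i counting down-moves:
  k=0: S(0,0) = 9.4500
  k=1: S(1,0) = 10.0595; S(1,1) = 8.8775
  k=2: S(2,0) = 10.7083; S(2,1) = 9.4500; S(2,2) = 8.3396
  k=3: S(3,0) = 11.3989; S(3,1) = 10.0595; S(3,2) = 8.8775; S(3,3) = 7.8343
  k=4: S(4,0) = 12.1340; S(4,1) = 10.7083; S(4,2) = 9.4500; S(4,3) = 8.3396; S(4,4) = 7.3597
Terminal payoffs V(N, i) = max(S_T - K, 0):
  V(4,0) = 1.294040; V(4,1) = 0.000000; V(4,2) = 0.000000; V(4,3) = 0.000000; V(4,4) = 0.000000
Backward induction: V(k, i) = exp(-r*dt) * [p * V(k+1, i) + (1-p) * V(k+1, i+1)]; then take max(V_cont, immediate exercise) for American.
  V(3,0) = exp(-r*dt) * [p*1.294040 + (1-p)*0.000000] = 0.631878; exercise = 0.558876; V(3,0) = max -> 0.631878
  V(3,1) = exp(-r*dt) * [p*0.000000 + (1-p)*0.000000] = 0.000000; exercise = 0.000000; V(3,1) = max -> 0.000000
  V(3,2) = exp(-r*dt) * [p*0.000000 + (1-p)*0.000000] = 0.000000; exercise = 0.000000; V(3,2) = max -> 0.000000
  V(3,3) = exp(-r*dt) * [p*0.000000 + (1-p)*0.000000] = 0.000000; exercise = 0.000000; V(3,3) = max -> 0.000000
  V(2,0) = exp(-r*dt) * [p*0.631878 + (1-p)*0.000000] = 0.308545; exercise = 0.000000; V(2,0) = max -> 0.308545
  V(2,1) = exp(-r*dt) * [p*0.000000 + (1-p)*0.000000] = 0.000000; exercise = 0.000000; V(2,1) = max -> 0.000000
  V(2,2) = exp(-r*dt) * [p*0.000000 + (1-p)*0.000000] = 0.000000; exercise = 0.000000; V(2,2) = max -> 0.000000
  V(1,0) = exp(-r*dt) * [p*0.308545 + (1-p)*0.000000] = 0.150662; exercise = 0.000000; V(1,0) = max -> 0.150662
  V(1,1) = exp(-r*dt) * [p*0.000000 + (1-p)*0.000000] = 0.000000; exercise = 0.000000; V(1,1) = max -> 0.000000
  V(0,0) = exp(-r*dt) * [p*0.150662 + (1-p)*0.000000] = 0.073568; exercise = 0.000000; V(0,0) = max -> 0.073568

Answer: Price = V(0,0) = 0.0736


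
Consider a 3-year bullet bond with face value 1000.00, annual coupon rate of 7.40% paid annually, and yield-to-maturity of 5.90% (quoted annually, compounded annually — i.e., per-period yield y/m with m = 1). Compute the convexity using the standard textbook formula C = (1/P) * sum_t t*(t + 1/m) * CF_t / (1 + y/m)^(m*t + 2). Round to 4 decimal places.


Answer: Convexity = 9.7617

Derivation:
Coupon per period c = face * coupon_rate / m = 74.000000
Periods per year m = 1; per-period yield y/m = 0.059000
Number of cashflows N = 3
Cashflows (t years, CF_t, discount factor 1/(1+y/m)^(m*t), PV):
  t = 1.0000: CF_t = 74.000000, DF = 0.944287, PV = 69.877243
  t = 2.0000: CF_t = 74.000000, DF = 0.891678, PV = 65.984176
  t = 3.0000: CF_t = 1074.000000, DF = 0.842000, PV = 904.308059
Price P = sum_t PV_t = 1040.169478
Convexity numerator sum_t t*(t + 1/m) * CF_t / (1+y/m)^(m*t + 2):
  t = 1.0000: term = 124.616008
  t = 2.0000: term = 353.019853
  t = 3.0000: term = 9676.219842
Convexity = (1/P) * sum = 10153.855703 / 1040.169478 = 9.761732


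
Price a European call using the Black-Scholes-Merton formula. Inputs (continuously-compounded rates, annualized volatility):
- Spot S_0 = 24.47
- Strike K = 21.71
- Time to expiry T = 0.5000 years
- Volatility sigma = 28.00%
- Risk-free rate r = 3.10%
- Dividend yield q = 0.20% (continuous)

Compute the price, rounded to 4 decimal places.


Answer: Price = 3.7391

Derivation:
d1 = (ln(S/K) + (r - q + 0.5*sigma^2) * T) / (sigma * sqrt(T)) = 0.77668050
d2 = d1 - sigma * sqrt(T) = 0.57869060
exp(-rT) = 0.98461951; exp(-qT) = 0.99900050
C = S_0 * exp(-qT) * N(d1) - K * exp(-rT) * N(d2)
N(d1) = 0.78132635; N(d2) = 0.71860102
C = 24.4700 * 0.99900050 * 0.78132635 - 21.7100 * 0.98461951 * 0.71860102 = 3.7391


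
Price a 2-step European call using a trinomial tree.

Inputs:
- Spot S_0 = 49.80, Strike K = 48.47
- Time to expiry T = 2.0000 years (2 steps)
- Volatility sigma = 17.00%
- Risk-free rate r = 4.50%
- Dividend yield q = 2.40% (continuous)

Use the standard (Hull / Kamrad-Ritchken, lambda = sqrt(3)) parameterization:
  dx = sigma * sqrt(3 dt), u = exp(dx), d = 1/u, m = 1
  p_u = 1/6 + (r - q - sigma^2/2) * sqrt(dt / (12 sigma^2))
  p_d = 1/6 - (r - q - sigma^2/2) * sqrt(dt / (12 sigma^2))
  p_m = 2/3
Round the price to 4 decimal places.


Answer: Price = V(0,0) = 5.7819

Derivation:
dt = T/N = 1.000000; dx = sigma*sqrt(3*dt) = 0.294449
u = exp(dx) = 1.342386; d = 1/u = 0.744942
p_u = 0.177789, p_m = 0.666667, p_d = 0.155544
Discount per step: exp(-r*dt) = 0.955997
Stock lattice S(k, j) with j the centered position index:
  k=0: S(0,+0) = 49.8000
  k=1: S(1,-1) = 37.0981; S(1,+0) = 49.8000; S(1,+1) = 66.8508
  k=2: S(2,-2) = 27.6360; S(2,-1) = 37.0981; S(2,+0) = 49.8000; S(2,+1) = 66.8508; S(2,+2) = 89.7396
Terminal payoffs V(N, j) = max(S_T - K, 0):
  V(2,-2) = 0.000000; V(2,-1) = 0.000000; V(2,+0) = 1.330000; V(2,+1) = 18.380823; V(2,+2) = 41.269610
Backward induction: V(k, j) = exp(-r*dt) * [p_u * V(k+1, j+1) + p_m * V(k+1, j) + p_d * V(k+1, j-1)]
  V(1,-1) = exp(-r*dt) * [p_u*1.330000 + p_m*0.000000 + p_d*0.000000] = 0.226055
  V(1,+0) = exp(-r*dt) * [p_u*18.380823 + p_m*1.330000 + p_d*0.000000] = 3.971766
  V(1,+1) = exp(-r*dt) * [p_u*41.269610 + p_m*18.380823 + p_d*1.330000] = 18.926881
  V(0,+0) = exp(-r*dt) * [p_u*18.926881 + p_m*3.971766 + p_d*0.226055] = 5.781872


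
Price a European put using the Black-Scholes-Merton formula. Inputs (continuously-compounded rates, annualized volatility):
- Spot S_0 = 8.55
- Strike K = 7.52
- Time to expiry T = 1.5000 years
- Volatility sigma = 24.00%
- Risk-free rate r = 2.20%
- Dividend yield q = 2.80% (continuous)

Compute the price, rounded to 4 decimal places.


d1 = (ln(S/K) + (r - q + 0.5*sigma^2) * T) / (sigma * sqrt(T)) = 0.55305785
d2 = d1 - sigma * sqrt(T) = 0.25911909
exp(-rT) = 0.96753856; exp(-qT) = 0.95886978
P = K * exp(-rT) * N(-d2) - S_0 * exp(-qT) * N(-d1)
N(-d1) = 0.29011190; N(-d2) = 0.39777168
P = 7.5200 * 0.96753856 * 0.39777168 - 8.5500 * 0.95886978 * 0.29011190 = 0.5157

Answer: Price = 0.5157


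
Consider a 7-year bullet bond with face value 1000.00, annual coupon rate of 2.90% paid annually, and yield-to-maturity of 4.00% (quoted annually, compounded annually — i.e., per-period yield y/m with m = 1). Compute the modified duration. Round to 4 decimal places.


Answer: Modified duration = 6.1651

Derivation:
Coupon per period c = face * coupon_rate / m = 29.000000
Periods per year m = 1; per-period yield y/m = 0.040000
Number of cashflows N = 7
Cashflows (t years, CF_t, discount factor 1/(1+y/m)^(m*t), PV):
  t = 1.0000: CF_t = 29.000000, DF = 0.961538, PV = 27.884615
  t = 2.0000: CF_t = 29.000000, DF = 0.924556, PV = 26.812130
  t = 3.0000: CF_t = 29.000000, DF = 0.888996, PV = 25.780894
  t = 4.0000: CF_t = 29.000000, DF = 0.854804, PV = 24.789322
  t = 5.0000: CF_t = 29.000000, DF = 0.821927, PV = 23.835886
  t = 6.0000: CF_t = 29.000000, DF = 0.790315, PV = 22.919121
  t = 7.0000: CF_t = 1029.000000, DF = 0.759918, PV = 781.955430
Price P = sum_t PV_t = 933.977399
First compute Macaulay numerator sum_t t * PV_t:
  t * PV_t at t = 1.0000: 27.884615
  t * PV_t at t = 2.0000: 53.624260
  t * PV_t at t = 3.0000: 77.342683
  t * PV_t at t = 4.0000: 99.157286
  t * PV_t at t = 5.0000: 119.179430
  t * PV_t at t = 6.0000: 137.514727
  t * PV_t at t = 7.0000: 5473.688008
Macaulay duration D = 5988.391012 / 933.977399 = 6.411709
Modified duration = D / (1 + y/m) = 6.411709 / (1 + 0.040000) = 6.165105


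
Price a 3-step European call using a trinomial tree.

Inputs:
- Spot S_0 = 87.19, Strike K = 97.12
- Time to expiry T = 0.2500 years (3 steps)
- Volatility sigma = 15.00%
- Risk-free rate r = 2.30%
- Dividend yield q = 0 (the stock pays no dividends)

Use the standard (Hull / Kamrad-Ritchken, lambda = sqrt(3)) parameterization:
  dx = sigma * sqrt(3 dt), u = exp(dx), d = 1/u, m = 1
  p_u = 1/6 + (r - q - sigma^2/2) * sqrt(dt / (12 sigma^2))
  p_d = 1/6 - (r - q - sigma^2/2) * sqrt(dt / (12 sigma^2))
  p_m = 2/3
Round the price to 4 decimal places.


dt = T/N = 0.083333; dx = sigma*sqrt(3*dt) = 0.075000
u = exp(dx) = 1.077884; d = 1/u = 0.927743
p_u = 0.173194, p_m = 0.666667, p_d = 0.160139
Discount per step: exp(-r*dt) = 0.998085
Stock lattice S(k, j) with j the centered position index:
  k=0: S(0,+0) = 87.1900
  k=1: S(1,-1) = 80.8900; S(1,+0) = 87.1900; S(1,+1) = 93.9807
  k=2: S(2,-2) = 75.0451; S(2,-1) = 80.8900; S(2,+0) = 87.1900; S(2,+1) = 93.9807; S(2,+2) = 101.3003
  k=3: S(3,-3) = 69.6226; S(3,-2) = 75.0451; S(3,-1) = 80.8900; S(3,+0) = 87.1900; S(3,+1) = 93.9807; S(3,+2) = 101.3003; S(3,+3) = 109.1900
Terminal payoffs V(N, j) = max(S_T - K, 0):
  V(3,-3) = 0.000000; V(3,-2) = 0.000000; V(3,-1) = 0.000000; V(3,+0) = 0.000000; V(3,+1) = 0.000000; V(3,+2) = 4.180328; V(3,+3) = 12.070018
Backward induction: V(k, j) = exp(-r*dt) * [p_u * V(k+1, j+1) + p_m * V(k+1, j) + p_d * V(k+1, j-1)]
  V(2,-2) = exp(-r*dt) * [p_u*0.000000 + p_m*0.000000 + p_d*0.000000] = 0.000000
  V(2,-1) = exp(-r*dt) * [p_u*0.000000 + p_m*0.000000 + p_d*0.000000] = 0.000000
  V(2,+0) = exp(-r*dt) * [p_u*0.000000 + p_m*0.000000 + p_d*0.000000] = 0.000000
  V(2,+1) = exp(-r*dt) * [p_u*4.180328 + p_m*0.000000 + p_d*0.000000] = 0.722623
  V(2,+2) = exp(-r*dt) * [p_u*12.070018 + p_m*4.180328 + p_d*0.000000] = 4.868006
  V(1,-1) = exp(-r*dt) * [p_u*0.000000 + p_m*0.000000 + p_d*0.000000] = 0.000000
  V(1,+0) = exp(-r*dt) * [p_u*0.722623 + p_m*0.000000 + p_d*0.000000] = 0.124915
  V(1,+1) = exp(-r*dt) * [p_u*4.868006 + p_m*0.722623 + p_d*0.000000] = 1.322323
  V(0,+0) = exp(-r*dt) * [p_u*1.322323 + p_m*0.124915 + p_d*0.000000] = 0.311698

Answer: Price = V(0,0) = 0.3117


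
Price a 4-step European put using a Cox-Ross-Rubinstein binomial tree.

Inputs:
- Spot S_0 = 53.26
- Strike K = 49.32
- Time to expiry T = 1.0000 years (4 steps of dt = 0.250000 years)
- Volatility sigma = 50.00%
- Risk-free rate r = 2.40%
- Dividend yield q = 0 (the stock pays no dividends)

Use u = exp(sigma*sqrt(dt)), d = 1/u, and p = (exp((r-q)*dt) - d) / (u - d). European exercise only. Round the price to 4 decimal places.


Answer: Price = V(0,0) = 7.6401

Derivation:
dt = T/N = 0.250000
u = exp(sigma*sqrt(dt)) = 1.284025; d = 1/u = 0.778801
p = (exp((r-q)*dt) - d) / (u - d) = 0.449735
Discount per step: exp(-r*dt) = 0.994018
Stock lattice S(k, i) with i counting down-moves:
  k=0: S(0,0) = 53.2600
  k=1: S(1,0) = 68.3872; S(1,1) = 41.4789
  k=2: S(2,0) = 87.8109; S(2,1) = 53.2600; S(2,2) = 32.3038
  k=3: S(3,0) = 112.7514; S(3,1) = 68.3872; S(3,2) = 41.4789; S(3,3) = 25.1582
  k=4: S(4,0) = 144.7757; S(4,1) = 87.8109; S(4,2) = 53.2600; S(4,3) = 32.3038; S(4,4) = 19.5933
Terminal payoffs V(N, i) = max(K - S_T, 0):
  V(4,0) = 0.000000; V(4,1) = 0.000000; V(4,2) = 0.000000; V(4,3) = 17.016177; V(4,4) = 29.726741
Backward induction: V(k, i) = exp(-r*dt) * [p * V(k+1, i) + (1-p) * V(k+1, i+1)].
  V(3,0) = exp(-r*dt) * [p*0.000000 + (1-p)*0.000000] = 0.000000
  V(3,1) = exp(-r*dt) * [p*0.000000 + (1-p)*0.000000] = 0.000000
  V(3,2) = exp(-r*dt) * [p*0.000000 + (1-p)*17.016177] = 9.307393
  V(3,3) = exp(-r*dt) * [p*17.016177 + (1-p)*29.726741] = 23.866723
  V(2,0) = exp(-r*dt) * [p*0.000000 + (1-p)*0.000000] = 0.000000
  V(2,1) = exp(-r*dt) * [p*0.000000 + (1-p)*9.307393] = 5.090894
  V(2,2) = exp(-r*dt) * [p*9.307393 + (1-p)*23.866723] = 17.215279
  V(1,0) = exp(-r*dt) * [p*0.000000 + (1-p)*5.090894] = 2.784583
  V(1,1) = exp(-r*dt) * [p*5.090894 + (1-p)*17.215279] = 11.692154
  V(0,0) = exp(-r*dt) * [p*2.784583 + (1-p)*11.692154] = 7.640128


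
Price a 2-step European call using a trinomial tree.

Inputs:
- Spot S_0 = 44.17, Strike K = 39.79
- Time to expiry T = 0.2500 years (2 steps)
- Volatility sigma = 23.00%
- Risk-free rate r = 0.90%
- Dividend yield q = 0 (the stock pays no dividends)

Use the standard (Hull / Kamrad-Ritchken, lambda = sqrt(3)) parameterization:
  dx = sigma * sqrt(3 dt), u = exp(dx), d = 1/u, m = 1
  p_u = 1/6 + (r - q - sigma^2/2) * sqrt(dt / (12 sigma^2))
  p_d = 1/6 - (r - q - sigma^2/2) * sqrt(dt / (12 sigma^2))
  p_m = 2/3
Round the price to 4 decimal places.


Answer: Price = V(0,0) = 4.9955

Derivation:
dt = T/N = 0.125000; dx = sigma*sqrt(3*dt) = 0.140846
u = exp(dx) = 1.151247; d = 1/u = 0.868623
p_u = 0.158923, p_m = 0.666667, p_d = 0.174410
Discount per step: exp(-r*dt) = 0.998876
Stock lattice S(k, j) with j the centered position index:
  k=0: S(0,+0) = 44.1700
  k=1: S(1,-1) = 38.3671; S(1,+0) = 44.1700; S(1,+1) = 50.8506
  k=2: S(2,-2) = 33.3266; S(2,-1) = 38.3671; S(2,+0) = 44.1700; S(2,+1) = 50.8506; S(2,+2) = 58.5416
Terminal payoffs V(N, j) = max(S_T - K, 0):
  V(2,-2) = 0.000000; V(2,-1) = 0.000000; V(2,+0) = 4.380000; V(2,+1) = 11.060578; V(2,+2) = 18.751573
Backward induction: V(k, j) = exp(-r*dt) * [p_u * V(k+1, j+1) + p_m * V(k+1, j) + p_d * V(k+1, j-1)]
  V(1,-1) = exp(-r*dt) * [p_u*4.380000 + p_m*0.000000 + p_d*0.000000] = 0.695301
  V(1,+0) = exp(-r*dt) * [p_u*11.060578 + p_m*4.380000 + p_d*0.000000] = 4.672524
  V(1,+1) = exp(-r*dt) * [p_u*18.751573 + p_m*11.060578 + p_d*4.380000] = 11.105195
  V(0,+0) = exp(-r*dt) * [p_u*11.105195 + p_m*4.672524 + p_d*0.695301] = 4.995534


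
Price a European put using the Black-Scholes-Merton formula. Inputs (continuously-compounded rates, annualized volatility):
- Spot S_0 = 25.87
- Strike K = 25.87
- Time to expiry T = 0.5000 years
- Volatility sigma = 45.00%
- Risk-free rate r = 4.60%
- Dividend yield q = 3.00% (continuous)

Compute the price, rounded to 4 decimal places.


d1 = (ln(S/K) + (r - q + 0.5*sigma^2) * T) / (sigma * sqrt(T)) = 0.18424060
d2 = d1 - sigma * sqrt(T) = -0.13395745
exp(-rT) = 0.97726248; exp(-qT) = 0.98511194
P = K * exp(-rT) * N(-d2) - S_0 * exp(-qT) * N(-d1)
N(-d1) = 0.42691236; N(-d2) = 0.55328189
P = 25.8700 * 0.97726248 * 0.55328189 - 25.8700 * 0.98511194 * 0.42691236 = 3.1082

Answer: Price = 3.1082


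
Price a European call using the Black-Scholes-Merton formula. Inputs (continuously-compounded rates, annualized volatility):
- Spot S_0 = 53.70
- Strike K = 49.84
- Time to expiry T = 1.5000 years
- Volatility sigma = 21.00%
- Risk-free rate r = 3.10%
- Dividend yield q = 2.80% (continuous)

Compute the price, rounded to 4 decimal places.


d1 = (ln(S/K) + (r - q + 0.5*sigma^2) * T) / (sigma * sqrt(T)) = 0.43612631
d2 = d1 - sigma * sqrt(T) = 0.17892989
exp(-rT) = 0.95456456; exp(-qT) = 0.95886978
C = S_0 * exp(-qT) * N(d1) - K * exp(-rT) * N(d2)
N(d1) = 0.66862746; N(d2) = 0.57100362
C = 53.7000 * 0.95886978 * 0.66862746 - 49.8400 * 0.95456456 * 0.57100362 = 7.2627

Answer: Price = 7.2627


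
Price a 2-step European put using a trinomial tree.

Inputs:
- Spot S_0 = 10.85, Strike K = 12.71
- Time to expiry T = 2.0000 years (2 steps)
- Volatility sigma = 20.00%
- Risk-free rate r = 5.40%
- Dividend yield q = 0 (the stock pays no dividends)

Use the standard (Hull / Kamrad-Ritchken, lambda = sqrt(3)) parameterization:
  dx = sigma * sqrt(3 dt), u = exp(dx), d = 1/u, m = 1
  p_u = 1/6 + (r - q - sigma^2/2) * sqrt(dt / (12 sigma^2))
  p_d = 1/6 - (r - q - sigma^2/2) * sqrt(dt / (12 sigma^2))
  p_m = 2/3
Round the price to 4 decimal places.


Answer: Price = V(0,0) = 1.6260

Derivation:
dt = T/N = 1.000000; dx = sigma*sqrt(3*dt) = 0.346410
u = exp(dx) = 1.413982; d = 1/u = 0.707222
p_u = 0.215741, p_m = 0.666667, p_d = 0.117592
Discount per step: exp(-r*dt) = 0.947432
Stock lattice S(k, j) with j the centered position index:
  k=0: S(0,+0) = 10.8500
  k=1: S(1,-1) = 7.6734; S(1,+0) = 10.8500; S(1,+1) = 15.3417
  k=2: S(2,-2) = 5.4268; S(2,-1) = 7.6734; S(2,+0) = 10.8500; S(2,+1) = 15.3417; S(2,+2) = 21.6929
Terminal payoffs V(N, j) = max(K - S_T, 0):
  V(2,-2) = 7.283227; V(2,-1) = 5.036637; V(2,+0) = 1.860000; V(2,+1) = 0.000000; V(2,+2) = 0.000000
Backward induction: V(k, j) = exp(-r*dt) * [p_u * V(k+1, j+1) + p_m * V(k+1, j) + p_d * V(k+1, j-1)]
  V(1,-1) = exp(-r*dt) * [p_u*1.860000 + p_m*5.036637 + p_d*7.283227] = 4.372859
  V(1,+0) = exp(-r*dt) * [p_u*0.000000 + p_m*1.860000 + p_d*5.036637] = 1.735949
  V(1,+1) = exp(-r*dt) * [p_u*0.000000 + p_m*0.000000 + p_d*1.860000] = 0.207223
  V(0,+0) = exp(-r*dt) * [p_u*0.207223 + p_m*1.735949 + p_d*4.372859] = 1.626001


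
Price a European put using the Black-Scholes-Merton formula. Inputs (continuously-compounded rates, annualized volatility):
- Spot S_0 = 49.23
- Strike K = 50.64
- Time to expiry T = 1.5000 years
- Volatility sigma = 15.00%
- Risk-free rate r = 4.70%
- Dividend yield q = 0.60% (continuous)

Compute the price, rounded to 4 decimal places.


d1 = (ln(S/K) + (r - q + 0.5*sigma^2) * T) / (sigma * sqrt(T)) = 0.27290808
d2 = d1 - sigma * sqrt(T) = 0.08919635
exp(-rT) = 0.93192774; exp(-qT) = 0.99104038
P = K * exp(-rT) * N(-d2) - S_0 * exp(-qT) * N(-d1)
N(-d1) = 0.39246194; N(-d2) = 0.46446293
P = 50.6400 * 0.93192774 * 0.46446293 - 49.2300 * 0.99104038 * 0.39246194 = 2.7715

Answer: Price = 2.7715


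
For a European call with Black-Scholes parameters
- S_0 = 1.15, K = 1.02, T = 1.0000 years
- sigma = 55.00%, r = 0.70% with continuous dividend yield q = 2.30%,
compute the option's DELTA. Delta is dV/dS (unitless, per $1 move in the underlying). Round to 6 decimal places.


d1 = 0.4640169365; d2 = -0.0859830635
phi(d1) = 0.3582248590; exp(-qT) = 0.9772624838; exp(-rT) = 0.9930244429
N(d1) = 0.6786821943
Delta = exp(-qT) * N(d1) = 0.9772624838 * 0.6786821943 = 0.663251

Answer: Delta = 0.663251


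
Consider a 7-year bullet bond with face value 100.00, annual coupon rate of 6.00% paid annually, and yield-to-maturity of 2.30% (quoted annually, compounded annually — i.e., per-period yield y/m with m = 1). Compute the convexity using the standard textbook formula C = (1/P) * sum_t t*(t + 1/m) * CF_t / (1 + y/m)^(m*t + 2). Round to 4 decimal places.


Answer: Convexity = 43.7772

Derivation:
Coupon per period c = face * coupon_rate / m = 6.000000
Periods per year m = 1; per-period yield y/m = 0.023000
Number of cashflows N = 7
Cashflows (t years, CF_t, discount factor 1/(1+y/m)^(m*t), PV):
  t = 1.0000: CF_t = 6.000000, DF = 0.977517, PV = 5.865103
  t = 2.0000: CF_t = 6.000000, DF = 0.955540, PV = 5.733238
  t = 3.0000: CF_t = 6.000000, DF = 0.934056, PV = 5.604338
  t = 4.0000: CF_t = 6.000000, DF = 0.913056, PV = 5.478337
  t = 5.0000: CF_t = 6.000000, DF = 0.892528, PV = 5.355168
  t = 6.0000: CF_t = 6.000000, DF = 0.872461, PV = 5.234768
  t = 7.0000: CF_t = 106.000000, DF = 0.852846, PV = 90.401665
Price P = sum_t PV_t = 123.672617
Convexity numerator sum_t t*(t + 1/m) * CF_t / (1+y/m)^(m*t + 2):
  t = 1.0000: term = 11.208677
  t = 2.0000: term = 32.870020
  t = 3.0000: term = 64.262013
  t = 4.0000: term = 104.695362
  t = 5.0000: term = 153.512261
  t = 6.0000: term = 210.085206
  t = 7.0000: term = 4837.413239
Convexity = (1/P) * sum = 5414.046779 / 123.672617 = 43.777248


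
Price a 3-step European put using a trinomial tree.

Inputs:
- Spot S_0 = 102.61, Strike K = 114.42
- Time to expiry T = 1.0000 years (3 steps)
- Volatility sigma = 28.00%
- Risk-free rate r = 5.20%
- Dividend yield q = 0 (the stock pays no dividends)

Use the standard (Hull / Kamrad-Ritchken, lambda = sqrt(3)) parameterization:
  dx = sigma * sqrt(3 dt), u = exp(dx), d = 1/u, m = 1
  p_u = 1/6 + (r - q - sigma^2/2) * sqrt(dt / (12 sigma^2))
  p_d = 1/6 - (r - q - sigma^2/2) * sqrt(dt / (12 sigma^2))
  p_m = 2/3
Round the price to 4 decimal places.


dt = T/N = 0.333333; dx = sigma*sqrt(3*dt) = 0.280000
u = exp(dx) = 1.323130; d = 1/u = 0.755784
p_u = 0.174286, p_m = 0.666667, p_d = 0.159048
Discount per step: exp(-r*dt) = 0.982816
Stock lattice S(k, j) with j the centered position index:
  k=0: S(0,+0) = 102.6100
  k=1: S(1,-1) = 77.5510; S(1,+0) = 102.6100; S(1,+1) = 135.7664
  k=2: S(2,-2) = 58.6118; S(2,-1) = 77.5510; S(2,+0) = 102.6100; S(2,+1) = 135.7664; S(2,+2) = 179.6365
  k=3: S(3,-3) = 44.2978; S(3,-2) = 58.6118; S(3,-1) = 77.5510; S(3,+0) = 102.6100; S(3,+1) = 135.7664; S(3,+2) = 179.6365; S(3,+3) = 237.6824
Terminal payoffs V(N, j) = max(K - S_T, 0):
  V(3,-3) = 70.122183; V(3,-2) = 55.808238; V(3,-1) = 36.869030; V(3,+0) = 11.810000; V(3,+1) = 0.000000; V(3,+2) = 0.000000; V(3,+3) = 0.000000
Backward induction: V(k, j) = exp(-r*dt) * [p_u * V(k+1, j+1) + p_m * V(k+1, j) + p_d * V(k+1, j-1)]
  V(2,-2) = exp(-r*dt) * [p_u*36.869030 + p_m*55.808238 + p_d*70.122183] = 53.842597
  V(2,-1) = exp(-r*dt) * [p_u*11.810000 + p_m*36.869030 + p_d*55.808238] = 34.903566
  V(2,+0) = exp(-r*dt) * [p_u*0.000000 + p_m*11.810000 + p_d*36.869030] = 13.501204
  V(2,+1) = exp(-r*dt) * [p_u*0.000000 + p_m*0.000000 + p_d*11.810000] = 1.846075
  V(2,+2) = exp(-r*dt) * [p_u*0.000000 + p_m*0.000000 + p_d*0.000000] = 0.000000
  V(1,-1) = exp(-r*dt) * [p_u*13.501204 + p_m*34.903566 + p_d*53.842597] = 33.598203
  V(1,+0) = exp(-r*dt) * [p_u*1.846075 + p_m*13.501204 + p_d*34.903566] = 14.618284
  V(1,+1) = exp(-r*dt) * [p_u*0.000000 + p_m*1.846075 + p_d*13.501204] = 3.320003
  V(0,+0) = exp(-r*dt) * [p_u*3.320003 + p_m*14.618284 + p_d*33.598203] = 15.398630

Answer: Price = V(0,0) = 15.3986


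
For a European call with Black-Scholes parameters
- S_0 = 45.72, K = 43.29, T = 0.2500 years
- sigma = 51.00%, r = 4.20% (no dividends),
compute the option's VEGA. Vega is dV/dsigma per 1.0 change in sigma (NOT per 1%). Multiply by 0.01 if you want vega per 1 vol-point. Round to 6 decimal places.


d1 = 0.3828497156; d2 = 0.1278497156
phi(d1) = 0.3707506719; exp(-qT) = 1.0000000000; exp(-rT) = 0.9895549326
Vega = S * exp(-qT) * phi(d1) * sqrt(T) = 45.7200 * 1.0000000000 * 0.3707506719 * 0.5000000000 = 8.475360

Answer: Vega = 8.475360


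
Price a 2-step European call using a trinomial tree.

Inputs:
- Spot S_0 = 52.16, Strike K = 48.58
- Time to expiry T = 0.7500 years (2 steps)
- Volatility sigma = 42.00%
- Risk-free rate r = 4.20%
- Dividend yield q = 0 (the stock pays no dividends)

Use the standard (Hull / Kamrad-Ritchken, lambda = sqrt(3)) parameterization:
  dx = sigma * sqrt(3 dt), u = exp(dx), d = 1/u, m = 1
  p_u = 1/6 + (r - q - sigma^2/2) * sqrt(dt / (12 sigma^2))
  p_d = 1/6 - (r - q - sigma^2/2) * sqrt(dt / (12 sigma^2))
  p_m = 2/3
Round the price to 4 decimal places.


Answer: Price = V(0,0) = 9.6308

Derivation:
dt = T/N = 0.375000; dx = sigma*sqrt(3*dt) = 0.445477
u = exp(dx) = 1.561235; d = 1/u = 0.640519
p_u = 0.147221, p_m = 0.666667, p_d = 0.186112
Discount per step: exp(-r*dt) = 0.984373
Stock lattice S(k, j) with j the centered position index:
  k=0: S(0,+0) = 52.1600
  k=1: S(1,-1) = 33.4094; S(1,+0) = 52.1600; S(1,+1) = 81.4340
  k=2: S(2,-2) = 21.3994; S(2,-1) = 33.4094; S(2,+0) = 52.1600; S(2,+1) = 81.4340; S(2,+2) = 127.1377
Terminal payoffs V(N, j) = max(S_T - K, 0):
  V(2,-2) = 0.000000; V(2,-1) = 0.000000; V(2,+0) = 3.580000; V(2,+1) = 32.854026; V(2,+2) = 78.557663
Backward induction: V(k, j) = exp(-r*dt) * [p_u * V(k+1, j+1) + p_m * V(k+1, j) + p_d * V(k+1, j-1)]
  V(1,-1) = exp(-r*dt) * [p_u*3.580000 + p_m*0.000000 + p_d*0.000000] = 0.518816
  V(1,+0) = exp(-r*dt) * [p_u*32.854026 + p_m*3.580000 + p_d*0.000000] = 7.110598
  V(1,+1) = exp(-r*dt) * [p_u*78.557663 + p_m*32.854026 + p_d*3.580000] = 33.600917
  V(0,+0) = exp(-r*dt) * [p_u*33.600917 + p_m*7.110598 + p_d*0.518816] = 9.630839
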